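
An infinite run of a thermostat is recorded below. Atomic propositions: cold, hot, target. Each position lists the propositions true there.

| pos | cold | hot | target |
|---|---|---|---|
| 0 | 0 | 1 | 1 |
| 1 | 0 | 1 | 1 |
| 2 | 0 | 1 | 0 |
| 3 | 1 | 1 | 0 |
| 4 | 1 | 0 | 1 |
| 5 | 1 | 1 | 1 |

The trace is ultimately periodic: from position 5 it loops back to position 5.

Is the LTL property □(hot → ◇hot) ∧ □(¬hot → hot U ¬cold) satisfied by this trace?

Does not hold

hot → ◇hot holds at every position 0..5, and those are all positions ever visited, so □(hot → ◇hot) holds.
Positions where hot holds: 0, 1, 2, 3, 5.
Check ◇hot at each: 0→ok, 1→ok, 2→ok, 3→ok, 5→ok.
¬hot → hot U ¬cold must hold at every position from 0 onward. It fails at position 4, so □(¬hot → hot U ¬cold) is false.
Positions where ¬hot holds: 4.
Check hot U ¬cold at each: 4→fails.
At position 0: □(hot → ◇hot) is true; □(¬hot → hot U ¬cold) is false; so □(hot → ◇hot) ∧ □(¬hot → hot U ¬cold) is false.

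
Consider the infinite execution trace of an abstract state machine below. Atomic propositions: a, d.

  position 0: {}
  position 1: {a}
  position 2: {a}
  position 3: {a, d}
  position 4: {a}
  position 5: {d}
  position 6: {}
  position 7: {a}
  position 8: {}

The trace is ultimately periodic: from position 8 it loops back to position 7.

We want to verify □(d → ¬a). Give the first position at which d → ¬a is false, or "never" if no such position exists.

Check d → ¬a at each position in order: 0 ✓, 1 ✓, 2 ✓.
At position 3 the labels are {a, d}, so d → ¬a is false there. This is the first violation.

3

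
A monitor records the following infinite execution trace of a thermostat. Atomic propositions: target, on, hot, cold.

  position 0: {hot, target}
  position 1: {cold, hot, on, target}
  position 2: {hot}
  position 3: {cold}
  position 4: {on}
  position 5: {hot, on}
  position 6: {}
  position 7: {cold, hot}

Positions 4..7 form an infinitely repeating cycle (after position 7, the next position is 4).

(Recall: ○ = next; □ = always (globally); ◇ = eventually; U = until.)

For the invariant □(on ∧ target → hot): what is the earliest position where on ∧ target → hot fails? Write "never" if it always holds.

on ∧ target → hot holds at every position 0..7, and those are all the positions the trace ever visits, so the invariant □(on ∧ target → hot) is never violated.

never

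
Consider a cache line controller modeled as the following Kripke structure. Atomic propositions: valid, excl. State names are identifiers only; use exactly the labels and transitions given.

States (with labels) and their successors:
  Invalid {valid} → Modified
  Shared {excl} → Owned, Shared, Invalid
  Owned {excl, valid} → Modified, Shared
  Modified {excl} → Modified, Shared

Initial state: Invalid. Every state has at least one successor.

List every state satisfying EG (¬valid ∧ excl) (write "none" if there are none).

States satisfying ¬valid ∧ excl: {Shared, Modified}.
States satisfying EG (¬valid ∧ excl): {Shared, Modified}.

{Shared, Modified}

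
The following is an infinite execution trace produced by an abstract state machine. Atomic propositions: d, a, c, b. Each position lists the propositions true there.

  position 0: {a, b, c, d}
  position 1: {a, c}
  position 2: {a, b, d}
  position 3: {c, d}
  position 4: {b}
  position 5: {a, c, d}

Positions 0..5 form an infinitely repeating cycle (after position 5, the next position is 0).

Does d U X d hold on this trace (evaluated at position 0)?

Walking from position 0: X d first holds at position 1, and d holds at every earlier position along the way, so d U X d holds.

Satisfied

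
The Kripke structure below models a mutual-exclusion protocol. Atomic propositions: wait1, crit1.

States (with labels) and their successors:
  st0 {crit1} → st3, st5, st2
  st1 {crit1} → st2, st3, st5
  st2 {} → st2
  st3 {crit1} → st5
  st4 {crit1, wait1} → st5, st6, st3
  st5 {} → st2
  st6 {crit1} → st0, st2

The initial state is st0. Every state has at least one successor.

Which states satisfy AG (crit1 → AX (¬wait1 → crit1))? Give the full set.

{st2, st5}

States satisfying crit1 → AX (¬wait1 → crit1): {st2, st5}.
States satisfying AG (crit1 → AX (¬wait1 → crit1)): {st2, st5}.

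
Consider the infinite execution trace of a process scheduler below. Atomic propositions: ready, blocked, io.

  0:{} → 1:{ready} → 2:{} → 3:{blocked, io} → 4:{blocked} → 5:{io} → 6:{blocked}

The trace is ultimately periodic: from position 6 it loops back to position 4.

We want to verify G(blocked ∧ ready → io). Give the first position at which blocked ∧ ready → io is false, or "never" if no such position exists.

blocked ∧ ready → io holds at every position 0..6, and those are all the positions the trace ever visits, so the invariant G(blocked ∧ ready → io) is never violated.

never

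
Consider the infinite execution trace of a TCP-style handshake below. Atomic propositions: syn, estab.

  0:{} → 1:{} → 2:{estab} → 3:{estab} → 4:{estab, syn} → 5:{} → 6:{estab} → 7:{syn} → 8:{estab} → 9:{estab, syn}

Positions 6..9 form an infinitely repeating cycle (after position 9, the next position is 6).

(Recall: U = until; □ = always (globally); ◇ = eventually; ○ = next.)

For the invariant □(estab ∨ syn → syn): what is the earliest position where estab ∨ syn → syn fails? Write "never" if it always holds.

Check estab ∨ syn → syn at each position in order: 0 ✓, 1 ✓.
At position 2 the labels are {estab}, so estab ∨ syn → syn is false there. This is the first violation.

2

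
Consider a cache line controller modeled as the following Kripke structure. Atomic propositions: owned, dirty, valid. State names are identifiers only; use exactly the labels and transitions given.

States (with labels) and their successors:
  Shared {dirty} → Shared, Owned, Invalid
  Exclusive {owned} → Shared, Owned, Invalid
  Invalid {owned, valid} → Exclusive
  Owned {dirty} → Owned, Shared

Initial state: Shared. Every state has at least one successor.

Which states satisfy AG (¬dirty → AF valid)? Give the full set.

none

States satisfying ¬dirty → AF valid: {Shared, Invalid, Owned}.
States satisfying AG (¬dirty → AF valid): ∅.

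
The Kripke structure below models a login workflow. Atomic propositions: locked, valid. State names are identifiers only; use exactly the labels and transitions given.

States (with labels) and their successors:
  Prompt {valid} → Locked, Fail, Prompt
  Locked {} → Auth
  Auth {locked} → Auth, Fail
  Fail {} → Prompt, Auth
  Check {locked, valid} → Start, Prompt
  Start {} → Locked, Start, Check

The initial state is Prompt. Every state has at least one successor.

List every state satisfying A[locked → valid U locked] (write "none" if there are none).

States satisfying locked → valid: {Prompt, Locked, Fail, Check, Start}.
States satisfying locked: {Auth, Check}.
States satisfying A[locked → valid U locked]: {Locked, Auth, Check}.

{Locked, Auth, Check}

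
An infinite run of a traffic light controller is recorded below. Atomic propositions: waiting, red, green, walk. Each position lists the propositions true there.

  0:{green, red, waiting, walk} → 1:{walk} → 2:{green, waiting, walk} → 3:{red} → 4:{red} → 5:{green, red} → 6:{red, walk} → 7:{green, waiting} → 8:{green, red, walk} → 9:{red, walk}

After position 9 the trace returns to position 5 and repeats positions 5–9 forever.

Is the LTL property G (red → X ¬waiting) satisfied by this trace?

Does not hold

red → X ¬waiting must hold at every position from 0 onward. It fails at position 6, so G (red → X ¬waiting) is false.
Positions where red holds: 0, 3, 4, 5, 6, 8, 9.
Check X ¬waiting at each: 0→ok, 3→ok, 4→ok, 5→ok, 6→fails, 8→ok, 9→ok.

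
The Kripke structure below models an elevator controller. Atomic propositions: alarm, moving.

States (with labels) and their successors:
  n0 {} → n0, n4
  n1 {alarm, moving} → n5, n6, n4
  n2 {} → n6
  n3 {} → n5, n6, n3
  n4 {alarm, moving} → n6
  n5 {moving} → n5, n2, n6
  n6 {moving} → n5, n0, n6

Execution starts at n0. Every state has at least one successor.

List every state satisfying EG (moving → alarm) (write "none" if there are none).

{n0, n3}

States satisfying moving → alarm: {n0, n1, n2, n3, n4}.
States satisfying EG (moving → alarm): {n0, n3}.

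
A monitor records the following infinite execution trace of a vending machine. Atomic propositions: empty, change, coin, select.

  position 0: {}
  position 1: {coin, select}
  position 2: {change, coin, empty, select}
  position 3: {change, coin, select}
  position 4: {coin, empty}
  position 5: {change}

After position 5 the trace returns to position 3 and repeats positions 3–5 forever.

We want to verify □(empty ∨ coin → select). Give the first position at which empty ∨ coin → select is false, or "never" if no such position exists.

Check empty ∨ coin → select at each position in order: 0 ✓, 1 ✓, 2 ✓, 3 ✓.
At position 4 the labels are {coin, empty}, so empty ∨ coin → select is false there. This is the first violation.

4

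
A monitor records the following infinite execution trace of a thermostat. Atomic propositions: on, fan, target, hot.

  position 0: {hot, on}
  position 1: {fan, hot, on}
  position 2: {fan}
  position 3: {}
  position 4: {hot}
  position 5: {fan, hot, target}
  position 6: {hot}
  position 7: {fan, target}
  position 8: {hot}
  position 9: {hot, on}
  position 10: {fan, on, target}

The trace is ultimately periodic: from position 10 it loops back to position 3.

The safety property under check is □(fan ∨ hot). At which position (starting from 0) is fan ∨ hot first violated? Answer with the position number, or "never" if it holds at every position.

Check fan ∨ hot at each position in order: 0 ✓, 1 ✓, 2 ✓.
At position 3 the labels are {}, so fan ∨ hot is false there. This is the first violation.

3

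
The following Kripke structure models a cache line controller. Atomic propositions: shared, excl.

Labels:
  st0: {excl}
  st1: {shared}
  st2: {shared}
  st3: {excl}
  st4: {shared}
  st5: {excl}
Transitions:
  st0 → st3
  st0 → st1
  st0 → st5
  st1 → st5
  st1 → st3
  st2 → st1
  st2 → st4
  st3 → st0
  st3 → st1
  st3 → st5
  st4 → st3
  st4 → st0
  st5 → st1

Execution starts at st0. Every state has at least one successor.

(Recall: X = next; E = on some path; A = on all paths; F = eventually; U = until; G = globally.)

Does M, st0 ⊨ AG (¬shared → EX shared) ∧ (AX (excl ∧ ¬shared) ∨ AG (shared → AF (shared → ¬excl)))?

Satisfied

States satisfying ¬shared → EX shared: {st0, st1, st2, st3, st4, st5}.
States satisfying AG (¬shared → EX shared): {st0, st1, st2, st3, st4, st5}.
States satisfying excl ∧ ¬shared: {st0, st3, st5}.
States satisfying AX (excl ∧ ¬shared): {st1, st4}.
States satisfying shared → AF (shared → ¬excl): {st0, st1, st2, st3, st4, st5}.
States satisfying AG (shared → AF (shared → ¬excl)): {st0, st1, st2, st3, st4, st5}.
States satisfying AG (¬shared → EX shared) ∧ (AX (excl ∧ ¬shared) ∨ AG (shared → AF (shared → ¬excl))): {st0, st1, st2, st3, st4, st5}.
st0 ∈ Sat(AG (¬shared → EX shared) ∧ (AX (excl ∧ ¬shared) ∨ AG (shared → AF (shared → ¬excl)))).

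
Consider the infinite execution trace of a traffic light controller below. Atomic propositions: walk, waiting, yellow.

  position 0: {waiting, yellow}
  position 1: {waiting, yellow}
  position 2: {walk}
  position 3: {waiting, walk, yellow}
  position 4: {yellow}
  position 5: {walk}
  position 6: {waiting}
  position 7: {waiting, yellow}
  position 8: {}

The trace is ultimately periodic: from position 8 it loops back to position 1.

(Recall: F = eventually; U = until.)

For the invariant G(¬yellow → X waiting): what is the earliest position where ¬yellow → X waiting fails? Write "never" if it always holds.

never

¬yellow → X waiting holds at every position 0..8, and those are all the positions the trace ever visits, so the invariant G(¬yellow → X waiting) is never violated.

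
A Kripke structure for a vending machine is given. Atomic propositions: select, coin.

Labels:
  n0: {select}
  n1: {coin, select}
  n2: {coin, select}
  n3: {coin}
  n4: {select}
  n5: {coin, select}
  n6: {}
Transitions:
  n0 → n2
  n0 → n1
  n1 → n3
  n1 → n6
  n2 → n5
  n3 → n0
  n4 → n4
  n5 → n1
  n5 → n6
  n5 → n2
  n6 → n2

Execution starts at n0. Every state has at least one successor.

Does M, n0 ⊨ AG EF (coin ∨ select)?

States satisfying EF (coin ∨ select): {n0, n1, n2, n3, n4, n5, n6}.
States satisfying AG EF (coin ∨ select): {n0, n1, n2, n3, n4, n5, n6}.
Every state reachable from n0 satisfies EF (coin ∨ select).
n0 ∈ Sat(AG EF (coin ∨ select)).

Holds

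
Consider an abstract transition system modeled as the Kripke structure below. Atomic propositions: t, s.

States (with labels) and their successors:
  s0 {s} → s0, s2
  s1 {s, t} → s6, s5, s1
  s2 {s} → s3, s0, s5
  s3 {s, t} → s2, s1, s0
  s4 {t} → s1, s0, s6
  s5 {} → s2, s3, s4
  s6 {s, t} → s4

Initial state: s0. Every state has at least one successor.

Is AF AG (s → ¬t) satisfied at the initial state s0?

No

States satisfying AG (s → ¬t): ∅.
States satisfying AF AG (s → ¬t): ∅.
There is a path from s0 along which AG (s → ¬t) never holds.
s0 ∉ Sat(AF AG (s → ¬t)).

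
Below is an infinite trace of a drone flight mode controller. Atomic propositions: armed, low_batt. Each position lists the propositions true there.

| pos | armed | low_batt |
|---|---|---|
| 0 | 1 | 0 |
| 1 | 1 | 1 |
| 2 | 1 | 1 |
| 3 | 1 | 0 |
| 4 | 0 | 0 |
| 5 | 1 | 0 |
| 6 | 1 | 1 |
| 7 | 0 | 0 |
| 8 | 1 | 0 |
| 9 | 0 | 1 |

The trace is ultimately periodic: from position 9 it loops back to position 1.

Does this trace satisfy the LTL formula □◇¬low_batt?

Satisfied

◇¬low_batt holds at every position 0..9, and those are all positions ever visited, so □◇¬low_batt holds.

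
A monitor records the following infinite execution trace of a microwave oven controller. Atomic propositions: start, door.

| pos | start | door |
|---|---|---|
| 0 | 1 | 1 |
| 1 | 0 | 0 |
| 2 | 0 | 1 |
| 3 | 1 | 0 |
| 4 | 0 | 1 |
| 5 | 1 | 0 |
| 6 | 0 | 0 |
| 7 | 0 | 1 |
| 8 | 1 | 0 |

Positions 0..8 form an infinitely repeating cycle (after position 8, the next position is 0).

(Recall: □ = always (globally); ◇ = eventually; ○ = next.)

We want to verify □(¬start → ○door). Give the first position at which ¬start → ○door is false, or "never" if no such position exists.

2

Check ¬start → ○door at each position in order: 0 ✓, 1 ✓.
At position 2 the labels are {door} and the next position 3 has {start}, so ¬start → ○door is false there. This is the first violation.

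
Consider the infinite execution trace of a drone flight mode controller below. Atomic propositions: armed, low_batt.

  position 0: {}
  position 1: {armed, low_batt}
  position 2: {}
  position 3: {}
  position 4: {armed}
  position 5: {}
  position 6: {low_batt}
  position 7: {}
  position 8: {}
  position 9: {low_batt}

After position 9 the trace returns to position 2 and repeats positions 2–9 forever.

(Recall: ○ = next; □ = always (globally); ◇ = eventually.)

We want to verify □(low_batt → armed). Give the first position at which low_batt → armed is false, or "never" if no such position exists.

6

Check low_batt → armed at each position in order: 0 ✓, 1 ✓, 2 ✓, 3 ✓, 4 ✓, 5 ✓.
At position 6 the labels are {low_batt}, so low_batt → armed is false there. This is the first violation.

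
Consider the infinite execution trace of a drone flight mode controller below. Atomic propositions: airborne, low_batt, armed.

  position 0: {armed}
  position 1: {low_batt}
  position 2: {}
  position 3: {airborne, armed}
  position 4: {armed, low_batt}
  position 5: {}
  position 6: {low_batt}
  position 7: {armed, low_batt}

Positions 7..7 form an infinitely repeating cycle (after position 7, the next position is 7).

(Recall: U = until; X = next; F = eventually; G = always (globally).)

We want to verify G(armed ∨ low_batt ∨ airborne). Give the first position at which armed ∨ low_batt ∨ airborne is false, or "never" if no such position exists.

Check armed ∨ low_batt ∨ airborne at each position in order: 0 ✓, 1 ✓.
At position 2 the labels are {}, so armed ∨ low_batt ∨ airborne is false there. This is the first violation.

2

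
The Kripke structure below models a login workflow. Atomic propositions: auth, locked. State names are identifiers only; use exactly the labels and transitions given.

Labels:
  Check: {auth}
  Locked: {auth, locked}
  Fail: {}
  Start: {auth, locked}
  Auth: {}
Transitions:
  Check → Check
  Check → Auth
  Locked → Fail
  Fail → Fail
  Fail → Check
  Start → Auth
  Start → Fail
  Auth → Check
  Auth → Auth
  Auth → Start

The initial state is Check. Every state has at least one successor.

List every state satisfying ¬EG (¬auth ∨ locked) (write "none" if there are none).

States satisfying ¬auth ∨ locked: {Locked, Fail, Start, Auth}.
States satisfying EG (¬auth ∨ locked): {Locked, Fail, Start, Auth}.
States satisfying ¬EG (¬auth ∨ locked): {Check}.

{Check}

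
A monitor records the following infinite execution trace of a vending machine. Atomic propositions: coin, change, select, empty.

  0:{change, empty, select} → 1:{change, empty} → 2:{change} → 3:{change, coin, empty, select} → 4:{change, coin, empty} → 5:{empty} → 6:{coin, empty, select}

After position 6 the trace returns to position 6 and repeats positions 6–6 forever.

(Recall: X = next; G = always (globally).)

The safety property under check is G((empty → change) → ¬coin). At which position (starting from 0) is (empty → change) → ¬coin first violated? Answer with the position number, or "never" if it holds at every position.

Check (empty → change) → ¬coin at each position in order: 0 ✓, 1 ✓, 2 ✓.
At position 3 the labels are {change, coin, empty, select}, so (empty → change) → ¬coin is false there. This is the first violation.

3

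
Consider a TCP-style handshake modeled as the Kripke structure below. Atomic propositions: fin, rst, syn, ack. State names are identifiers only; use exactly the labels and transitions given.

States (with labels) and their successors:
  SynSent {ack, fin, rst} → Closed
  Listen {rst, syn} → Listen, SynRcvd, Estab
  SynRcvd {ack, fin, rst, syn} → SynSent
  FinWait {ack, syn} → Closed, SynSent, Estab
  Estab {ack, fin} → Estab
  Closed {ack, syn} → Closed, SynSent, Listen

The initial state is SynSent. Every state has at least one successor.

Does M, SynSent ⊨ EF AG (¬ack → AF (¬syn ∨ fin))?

Holds

States satisfying AG (¬ack → AF (¬syn ∨ fin)): {Estab}.
States satisfying EF AG (¬ack → AF (¬syn ∨ fin)): {SynSent, Listen, SynRcvd, FinWait, Estab, Closed}.
Some path from SynSent reaches a state where AG (¬ack → AF (¬syn ∨ fin)) holds.
SynSent ∈ Sat(EF AG (¬ack → AF (¬syn ∨ fin))).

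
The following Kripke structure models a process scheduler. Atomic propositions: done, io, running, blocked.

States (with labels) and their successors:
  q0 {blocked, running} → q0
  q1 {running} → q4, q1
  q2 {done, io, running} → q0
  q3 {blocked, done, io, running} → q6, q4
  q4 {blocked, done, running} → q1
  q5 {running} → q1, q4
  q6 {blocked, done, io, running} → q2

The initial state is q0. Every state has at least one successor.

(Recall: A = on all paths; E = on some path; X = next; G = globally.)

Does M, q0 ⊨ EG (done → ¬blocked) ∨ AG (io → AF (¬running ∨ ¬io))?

Satisfied

States satisfying done → ¬blocked: {q0, q1, q2, q5}.
States satisfying EG (done → ¬blocked): {q0, q1, q2, q5}.
States satisfying io → AF (¬running ∨ ¬io): {q0, q1, q2, q3, q4, q5, q6}.
States satisfying AG (io → AF (¬running ∨ ¬io)): {q0, q1, q2, q3, q4, q5, q6}.
States satisfying EG (done → ¬blocked) ∨ AG (io → AF (¬running ∨ ¬io)): {q0, q1, q2, q3, q4, q5, q6}.
q0 ∈ Sat(EG (done → ¬blocked) ∨ AG (io → AF (¬running ∨ ¬io))).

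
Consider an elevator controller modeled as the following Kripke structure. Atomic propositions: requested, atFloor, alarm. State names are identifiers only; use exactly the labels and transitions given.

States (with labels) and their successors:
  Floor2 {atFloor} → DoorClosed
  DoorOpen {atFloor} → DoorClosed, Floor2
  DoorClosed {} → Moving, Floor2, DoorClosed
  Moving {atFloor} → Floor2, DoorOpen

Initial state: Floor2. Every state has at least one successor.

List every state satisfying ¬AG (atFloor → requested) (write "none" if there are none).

States satisfying atFloor → requested: {DoorClosed}.
States satisfying AG (atFloor → requested): ∅.
States satisfying ¬AG (atFloor → requested): {Floor2, DoorOpen, DoorClosed, Moving}.

{Floor2, DoorOpen, DoorClosed, Moving}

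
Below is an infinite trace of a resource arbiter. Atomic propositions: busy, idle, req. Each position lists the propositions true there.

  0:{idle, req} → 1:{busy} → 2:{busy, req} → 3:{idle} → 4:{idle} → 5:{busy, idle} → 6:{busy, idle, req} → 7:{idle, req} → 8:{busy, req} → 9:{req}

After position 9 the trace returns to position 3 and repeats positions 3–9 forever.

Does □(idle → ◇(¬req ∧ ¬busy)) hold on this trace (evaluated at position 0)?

Satisfied

idle → ◇(¬req ∧ ¬busy) holds at every position 0..9, and those are all positions ever visited, so □(idle → ◇(¬req ∧ ¬busy)) holds.
Positions where idle holds: 0, 3, 4, 5, 6, 7.
Check ◇(¬req ∧ ¬busy) at each: 0→ok, 3→ok, 4→ok, 5→ok, 6→ok, 7→ok.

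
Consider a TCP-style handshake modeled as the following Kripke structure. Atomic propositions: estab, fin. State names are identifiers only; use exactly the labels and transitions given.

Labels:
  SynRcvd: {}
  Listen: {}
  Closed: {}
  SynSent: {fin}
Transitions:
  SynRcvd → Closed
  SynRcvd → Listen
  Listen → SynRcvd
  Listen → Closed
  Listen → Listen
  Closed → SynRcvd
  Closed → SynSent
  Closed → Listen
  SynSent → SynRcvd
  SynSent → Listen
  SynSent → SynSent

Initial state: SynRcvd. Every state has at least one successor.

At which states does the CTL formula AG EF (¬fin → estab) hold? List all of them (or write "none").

States satisfying EF (¬fin → estab): {SynRcvd, Listen, Closed, SynSent}.
States satisfying AG EF (¬fin → estab): {SynRcvd, Listen, Closed, SynSent}.

{SynRcvd, Listen, Closed, SynSent}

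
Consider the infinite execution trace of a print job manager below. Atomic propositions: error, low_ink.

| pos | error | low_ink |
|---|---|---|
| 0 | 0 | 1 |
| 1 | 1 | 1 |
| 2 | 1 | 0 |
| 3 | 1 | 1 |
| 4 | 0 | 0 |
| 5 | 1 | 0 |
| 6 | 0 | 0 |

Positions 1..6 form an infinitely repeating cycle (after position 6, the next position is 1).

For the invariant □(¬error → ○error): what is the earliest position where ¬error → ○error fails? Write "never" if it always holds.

never

¬error → ○error holds at every position 0..6, and those are all the positions the trace ever visits, so the invariant □(¬error → ○error) is never violated.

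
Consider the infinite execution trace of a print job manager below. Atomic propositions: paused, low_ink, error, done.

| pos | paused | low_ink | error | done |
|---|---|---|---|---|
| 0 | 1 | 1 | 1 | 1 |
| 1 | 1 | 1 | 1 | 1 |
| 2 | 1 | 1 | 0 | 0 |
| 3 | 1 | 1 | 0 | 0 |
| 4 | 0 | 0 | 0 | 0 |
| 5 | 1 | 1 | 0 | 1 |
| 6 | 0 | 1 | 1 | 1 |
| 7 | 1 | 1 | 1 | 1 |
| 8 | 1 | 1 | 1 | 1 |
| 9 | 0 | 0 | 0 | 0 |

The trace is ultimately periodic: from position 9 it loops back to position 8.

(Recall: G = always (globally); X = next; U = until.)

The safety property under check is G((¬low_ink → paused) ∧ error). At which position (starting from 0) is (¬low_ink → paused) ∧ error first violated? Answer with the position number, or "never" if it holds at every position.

2

Check (¬low_ink → paused) ∧ error at each position in order: 0 ✓, 1 ✓.
At position 2 the labels are {low_ink, paused}, so (¬low_ink → paused) ∧ error is false there. This is the first violation.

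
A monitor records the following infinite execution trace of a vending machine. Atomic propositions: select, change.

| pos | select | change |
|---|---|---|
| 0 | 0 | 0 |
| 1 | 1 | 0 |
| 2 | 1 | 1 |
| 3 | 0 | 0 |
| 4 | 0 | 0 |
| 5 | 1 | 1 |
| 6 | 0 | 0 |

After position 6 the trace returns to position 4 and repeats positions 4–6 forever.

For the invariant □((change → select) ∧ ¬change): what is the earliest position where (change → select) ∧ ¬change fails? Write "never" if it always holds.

2

Check (change → select) ∧ ¬change at each position in order: 0 ✓, 1 ✓.
At position 2 the labels are {change, select}, so (change → select) ∧ ¬change is false there. This is the first violation.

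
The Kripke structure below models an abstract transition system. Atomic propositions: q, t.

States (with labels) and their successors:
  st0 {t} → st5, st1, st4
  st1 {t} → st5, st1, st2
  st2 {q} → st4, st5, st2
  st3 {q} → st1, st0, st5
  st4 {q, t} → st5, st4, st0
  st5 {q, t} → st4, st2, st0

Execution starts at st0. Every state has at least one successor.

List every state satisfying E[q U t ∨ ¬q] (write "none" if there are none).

States satisfying q: {st2, st3, st4, st5}.
States satisfying t ∨ ¬q: {st0, st1, st4, st5}.
States satisfying E[q U t ∨ ¬q]: {st0, st1, st2, st3, st4, st5}.

{st0, st1, st2, st3, st4, st5}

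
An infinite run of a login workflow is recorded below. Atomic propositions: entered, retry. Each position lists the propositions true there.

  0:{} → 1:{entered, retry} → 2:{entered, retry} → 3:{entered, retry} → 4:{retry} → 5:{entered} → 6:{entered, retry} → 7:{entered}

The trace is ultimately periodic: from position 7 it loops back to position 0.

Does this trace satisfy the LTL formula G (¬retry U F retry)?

Satisfied

¬retry U F retry holds at every position 0..7, and those are all positions ever visited, so G (¬retry U F retry) holds.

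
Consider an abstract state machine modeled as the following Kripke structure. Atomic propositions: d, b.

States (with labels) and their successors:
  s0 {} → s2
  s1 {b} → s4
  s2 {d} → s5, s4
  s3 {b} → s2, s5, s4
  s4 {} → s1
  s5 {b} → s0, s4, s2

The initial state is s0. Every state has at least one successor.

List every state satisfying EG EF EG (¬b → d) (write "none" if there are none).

{s0, s2, s3, s5}

States satisfying EF EG (¬b → d): {s0, s2, s3, s5}.
States satisfying EG EF EG (¬b → d): {s0, s2, s3, s5}.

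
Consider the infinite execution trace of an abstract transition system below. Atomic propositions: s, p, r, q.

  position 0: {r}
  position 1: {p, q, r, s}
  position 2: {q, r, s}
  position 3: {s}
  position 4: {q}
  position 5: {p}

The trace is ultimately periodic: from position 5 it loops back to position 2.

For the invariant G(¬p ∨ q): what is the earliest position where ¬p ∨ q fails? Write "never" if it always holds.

Check ¬p ∨ q at each position in order: 0 ✓, 1 ✓, 2 ✓, 3 ✓, 4 ✓.
At position 5 the labels are {p}, so ¬p ∨ q is false there. This is the first violation.

5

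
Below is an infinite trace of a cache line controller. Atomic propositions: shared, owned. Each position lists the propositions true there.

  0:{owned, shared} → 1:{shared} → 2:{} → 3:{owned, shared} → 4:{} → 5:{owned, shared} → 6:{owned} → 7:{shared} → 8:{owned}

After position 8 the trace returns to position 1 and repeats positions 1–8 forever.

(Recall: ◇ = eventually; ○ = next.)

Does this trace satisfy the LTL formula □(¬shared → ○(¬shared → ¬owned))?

Yes

¬shared → ○(¬shared → ¬owned) holds at every position 0..8, and those are all positions ever visited, so □(¬shared → ○(¬shared → ¬owned)) holds.
Positions where ¬shared holds: 2, 4, 6, 8.
Check ○(¬shared → ¬owned) at each: 2→ok, 4→ok, 6→ok, 8→ok.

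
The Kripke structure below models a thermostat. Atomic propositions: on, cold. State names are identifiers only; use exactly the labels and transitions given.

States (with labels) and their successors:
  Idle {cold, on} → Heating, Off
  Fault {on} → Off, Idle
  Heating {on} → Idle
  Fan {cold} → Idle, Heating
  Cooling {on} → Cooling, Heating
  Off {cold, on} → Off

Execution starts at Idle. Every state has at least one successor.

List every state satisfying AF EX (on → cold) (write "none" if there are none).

{Idle, Fault, Heating, Fan, Off}

States satisfying EX (on → cold): {Idle, Fault, Heating, Fan, Off}.
States satisfying AF EX (on → cold): {Idle, Fault, Heating, Fan, Off}.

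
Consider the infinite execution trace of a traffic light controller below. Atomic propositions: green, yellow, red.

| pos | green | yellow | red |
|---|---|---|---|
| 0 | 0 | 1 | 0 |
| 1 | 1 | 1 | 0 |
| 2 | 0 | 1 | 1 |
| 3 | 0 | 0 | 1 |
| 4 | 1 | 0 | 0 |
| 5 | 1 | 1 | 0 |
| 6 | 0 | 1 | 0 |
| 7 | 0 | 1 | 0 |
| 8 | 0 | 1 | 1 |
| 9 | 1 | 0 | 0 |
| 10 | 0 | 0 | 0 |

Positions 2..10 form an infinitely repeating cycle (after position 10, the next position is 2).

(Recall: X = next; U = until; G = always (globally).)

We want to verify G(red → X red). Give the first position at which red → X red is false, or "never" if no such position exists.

3

Check red → X red at each position in order: 0 ✓, 1 ✓, 2 ✓.
At position 3 the labels are {red} and the next position 4 has {green}, so red → X red is false there. This is the first violation.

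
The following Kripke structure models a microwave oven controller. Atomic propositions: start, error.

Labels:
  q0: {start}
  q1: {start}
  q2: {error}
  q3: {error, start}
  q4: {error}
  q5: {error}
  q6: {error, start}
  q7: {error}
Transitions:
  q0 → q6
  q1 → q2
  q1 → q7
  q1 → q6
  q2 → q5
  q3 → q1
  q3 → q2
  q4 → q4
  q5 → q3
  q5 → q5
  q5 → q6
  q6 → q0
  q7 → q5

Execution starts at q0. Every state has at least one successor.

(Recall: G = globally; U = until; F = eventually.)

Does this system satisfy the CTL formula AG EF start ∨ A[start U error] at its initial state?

States satisfying EF start: {q0, q1, q2, q3, q5, q6, q7}.
States satisfying AG EF start: {q0, q1, q2, q3, q5, q6, q7}.
States satisfying start: {q0, q1, q3, q6}.
States satisfying error: {q2, q3, q4, q5, q6, q7}.
States satisfying A[start U error]: {q0, q1, q2, q3, q4, q5, q6, q7}.
States satisfying AG EF start ∨ A[start U error]: {q0, q1, q2, q3, q4, q5, q6, q7}.
q0 ∈ Sat(AG EF start ∨ A[start U error]).

Satisfied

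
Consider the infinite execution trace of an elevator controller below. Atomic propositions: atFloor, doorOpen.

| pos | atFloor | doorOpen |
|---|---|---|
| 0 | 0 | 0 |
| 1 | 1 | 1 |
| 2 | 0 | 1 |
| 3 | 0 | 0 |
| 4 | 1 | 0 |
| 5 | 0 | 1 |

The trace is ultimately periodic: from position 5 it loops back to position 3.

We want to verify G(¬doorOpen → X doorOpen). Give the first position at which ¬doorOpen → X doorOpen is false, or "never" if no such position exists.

3

Check ¬doorOpen → X doorOpen at each position in order: 0 ✓, 1 ✓, 2 ✓.
At position 3 the labels are {} and the next position 4 has {atFloor}, so ¬doorOpen → X doorOpen is false there. This is the first violation.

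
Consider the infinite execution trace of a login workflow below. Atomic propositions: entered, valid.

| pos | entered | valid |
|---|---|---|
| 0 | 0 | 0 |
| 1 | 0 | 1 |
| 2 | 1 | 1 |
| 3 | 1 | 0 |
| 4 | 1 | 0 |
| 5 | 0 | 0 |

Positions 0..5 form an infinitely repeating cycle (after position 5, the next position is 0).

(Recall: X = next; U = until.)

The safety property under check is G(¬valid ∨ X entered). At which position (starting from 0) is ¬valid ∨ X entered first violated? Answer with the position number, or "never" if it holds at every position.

never

¬valid ∨ X entered holds at every position 0..5, and those are all the positions the trace ever visits, so the invariant G(¬valid ∨ X entered) is never violated.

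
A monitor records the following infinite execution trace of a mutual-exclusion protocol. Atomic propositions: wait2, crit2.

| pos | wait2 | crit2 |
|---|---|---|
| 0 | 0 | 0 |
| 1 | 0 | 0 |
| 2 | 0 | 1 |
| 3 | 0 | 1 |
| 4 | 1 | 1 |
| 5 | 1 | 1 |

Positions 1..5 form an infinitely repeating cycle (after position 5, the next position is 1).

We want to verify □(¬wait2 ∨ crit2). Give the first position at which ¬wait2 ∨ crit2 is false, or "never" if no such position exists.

¬wait2 ∨ crit2 holds at every position 0..5, and those are all the positions the trace ever visits, so the invariant □(¬wait2 ∨ crit2) is never violated.

never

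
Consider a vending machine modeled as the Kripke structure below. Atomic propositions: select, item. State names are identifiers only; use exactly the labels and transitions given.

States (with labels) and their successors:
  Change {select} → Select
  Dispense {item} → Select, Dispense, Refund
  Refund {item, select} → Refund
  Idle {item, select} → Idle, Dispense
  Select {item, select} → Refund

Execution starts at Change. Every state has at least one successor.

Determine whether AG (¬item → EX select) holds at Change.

States satisfying ¬item → EX select: {Change, Dispense, Refund, Idle, Select}.
States satisfying AG (¬item → EX select): {Change, Dispense, Refund, Idle, Select}.
Every state reachable from Change satisfies ¬item → EX select.
Change ∈ Sat(AG (¬item → EX select)).

Satisfied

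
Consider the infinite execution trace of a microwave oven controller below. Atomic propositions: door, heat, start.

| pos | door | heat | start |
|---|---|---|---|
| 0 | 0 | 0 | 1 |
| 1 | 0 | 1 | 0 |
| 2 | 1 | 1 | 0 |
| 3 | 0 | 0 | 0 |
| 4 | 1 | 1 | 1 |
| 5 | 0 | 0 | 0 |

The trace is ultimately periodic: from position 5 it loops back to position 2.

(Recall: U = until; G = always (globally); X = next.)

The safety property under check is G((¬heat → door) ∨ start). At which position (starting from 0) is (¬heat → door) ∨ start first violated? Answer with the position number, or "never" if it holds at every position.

3

Check (¬heat → door) ∨ start at each position in order: 0 ✓, 1 ✓, 2 ✓.
At position 3 the labels are {}, so (¬heat → door) ∨ start is false there. This is the first violation.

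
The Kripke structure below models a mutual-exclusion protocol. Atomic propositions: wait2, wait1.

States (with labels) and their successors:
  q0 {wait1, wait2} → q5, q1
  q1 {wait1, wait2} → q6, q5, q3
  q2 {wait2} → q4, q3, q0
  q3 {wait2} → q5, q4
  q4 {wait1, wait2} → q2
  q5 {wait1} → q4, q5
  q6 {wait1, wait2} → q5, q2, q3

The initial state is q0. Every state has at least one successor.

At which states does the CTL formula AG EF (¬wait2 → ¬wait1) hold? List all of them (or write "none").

States satisfying EF (¬wait2 → ¬wait1): {q0, q1, q2, q3, q4, q5, q6}.
States satisfying AG EF (¬wait2 → ¬wait1): {q0, q1, q2, q3, q4, q5, q6}.

{q0, q1, q2, q3, q4, q5, q6}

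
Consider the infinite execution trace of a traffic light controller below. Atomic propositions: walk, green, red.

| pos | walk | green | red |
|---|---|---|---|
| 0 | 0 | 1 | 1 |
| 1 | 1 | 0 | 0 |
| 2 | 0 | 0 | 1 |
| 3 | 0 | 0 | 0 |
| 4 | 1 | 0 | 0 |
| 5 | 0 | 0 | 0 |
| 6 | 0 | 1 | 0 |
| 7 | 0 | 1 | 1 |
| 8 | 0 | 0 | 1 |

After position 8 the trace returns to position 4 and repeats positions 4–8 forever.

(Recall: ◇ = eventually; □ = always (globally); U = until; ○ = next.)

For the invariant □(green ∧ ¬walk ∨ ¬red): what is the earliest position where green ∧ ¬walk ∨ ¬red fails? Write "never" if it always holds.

2

Check green ∧ ¬walk ∨ ¬red at each position in order: 0 ✓, 1 ✓.
At position 2 the labels are {red}, so green ∧ ¬walk ∨ ¬red is false there. This is the first violation.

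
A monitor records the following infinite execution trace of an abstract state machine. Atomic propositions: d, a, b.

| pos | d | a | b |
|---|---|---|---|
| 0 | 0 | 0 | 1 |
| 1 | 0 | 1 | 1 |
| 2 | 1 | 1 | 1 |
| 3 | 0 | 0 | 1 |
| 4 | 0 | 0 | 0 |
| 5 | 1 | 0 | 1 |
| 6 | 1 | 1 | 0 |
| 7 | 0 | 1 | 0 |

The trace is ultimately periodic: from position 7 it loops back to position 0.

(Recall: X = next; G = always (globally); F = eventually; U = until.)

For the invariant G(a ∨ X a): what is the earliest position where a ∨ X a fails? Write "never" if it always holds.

3

Check a ∨ X a at each position in order: 0 ✓, 1 ✓, 2 ✓.
At position 3 the labels are {b} and the next position 4 has {}, so a ∨ X a is false there. This is the first violation.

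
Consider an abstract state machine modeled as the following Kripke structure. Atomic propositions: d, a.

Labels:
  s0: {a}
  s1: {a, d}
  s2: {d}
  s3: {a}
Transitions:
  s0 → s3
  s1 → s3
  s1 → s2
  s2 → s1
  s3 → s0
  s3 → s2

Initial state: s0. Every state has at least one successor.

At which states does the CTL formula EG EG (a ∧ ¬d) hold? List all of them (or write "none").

{s0, s3}

States satisfying EG (a ∧ ¬d): {s0, s3}.
States satisfying EG EG (a ∧ ¬d): {s0, s3}.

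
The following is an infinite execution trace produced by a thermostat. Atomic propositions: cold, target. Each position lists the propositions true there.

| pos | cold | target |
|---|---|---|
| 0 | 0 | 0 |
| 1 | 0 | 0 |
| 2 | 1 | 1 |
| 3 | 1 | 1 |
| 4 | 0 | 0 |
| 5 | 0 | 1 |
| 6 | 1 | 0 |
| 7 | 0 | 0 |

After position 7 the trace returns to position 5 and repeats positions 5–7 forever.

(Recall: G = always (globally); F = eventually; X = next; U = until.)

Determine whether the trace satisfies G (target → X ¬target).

Does not hold

target → X ¬target must hold at every position from 0 onward. It fails at position 2, so G (target → X ¬target) is false.
Positions where target holds: 2, 3, 5.
Check X ¬target at each: 2→fails, 3→ok, 5→ok.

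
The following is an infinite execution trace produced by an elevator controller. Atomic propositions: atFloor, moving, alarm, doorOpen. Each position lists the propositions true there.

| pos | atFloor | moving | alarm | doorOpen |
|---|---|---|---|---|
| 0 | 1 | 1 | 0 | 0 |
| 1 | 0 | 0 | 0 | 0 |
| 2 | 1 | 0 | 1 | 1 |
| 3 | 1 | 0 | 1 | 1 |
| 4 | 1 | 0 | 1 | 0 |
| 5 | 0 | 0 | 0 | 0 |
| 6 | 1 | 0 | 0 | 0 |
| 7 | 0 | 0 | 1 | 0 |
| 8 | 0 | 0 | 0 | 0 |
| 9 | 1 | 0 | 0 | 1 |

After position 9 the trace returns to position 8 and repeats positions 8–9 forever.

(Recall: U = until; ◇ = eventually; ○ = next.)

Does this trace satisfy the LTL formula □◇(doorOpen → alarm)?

Yes

◇(doorOpen → alarm) holds at every position 0..9, and those are all positions ever visited, so □◇(doorOpen → alarm) holds.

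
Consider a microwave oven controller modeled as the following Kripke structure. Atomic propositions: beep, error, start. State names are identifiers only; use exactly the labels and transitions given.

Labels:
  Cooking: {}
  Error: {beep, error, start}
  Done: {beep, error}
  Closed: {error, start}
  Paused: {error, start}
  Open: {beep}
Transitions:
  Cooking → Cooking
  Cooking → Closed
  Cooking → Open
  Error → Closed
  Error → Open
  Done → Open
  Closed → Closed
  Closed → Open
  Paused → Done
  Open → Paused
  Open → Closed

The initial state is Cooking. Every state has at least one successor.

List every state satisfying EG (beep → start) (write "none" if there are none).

States satisfying beep → start: {Cooking, Error, Closed, Paused}.
States satisfying EG (beep → start): {Cooking, Error, Closed}.

{Cooking, Error, Closed}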